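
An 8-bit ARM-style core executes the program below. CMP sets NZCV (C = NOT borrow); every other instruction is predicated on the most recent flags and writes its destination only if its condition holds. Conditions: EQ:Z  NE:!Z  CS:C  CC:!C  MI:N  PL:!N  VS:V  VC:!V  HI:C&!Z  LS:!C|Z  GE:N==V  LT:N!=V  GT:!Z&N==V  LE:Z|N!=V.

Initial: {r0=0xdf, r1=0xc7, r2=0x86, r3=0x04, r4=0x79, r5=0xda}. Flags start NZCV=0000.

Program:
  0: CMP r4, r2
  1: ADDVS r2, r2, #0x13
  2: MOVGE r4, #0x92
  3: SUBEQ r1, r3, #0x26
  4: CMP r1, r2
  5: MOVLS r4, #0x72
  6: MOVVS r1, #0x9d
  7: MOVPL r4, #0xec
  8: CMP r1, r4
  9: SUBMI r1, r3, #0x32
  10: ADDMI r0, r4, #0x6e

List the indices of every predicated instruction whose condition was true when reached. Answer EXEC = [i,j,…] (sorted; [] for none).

[0] flags=1001 → (cmp)
[1] flags=1001 VS?T → r2=0x99
[2] flags=1001 GE?T → r4=0x92
[3] flags=1001 EQ?F → skip
[4] flags=0010 → (cmp)
[5] flags=0010 LS?F → skip
[6] flags=0010 VS?F → skip
[7] flags=0010 PL?T → r4=0xec
[8] flags=1000 → (cmp)
[9] flags=1000 MI?T → r1=0xd2
[10] flags=1000 MI?T → r0=0x5a

EXEC = [1,2,7,9,10]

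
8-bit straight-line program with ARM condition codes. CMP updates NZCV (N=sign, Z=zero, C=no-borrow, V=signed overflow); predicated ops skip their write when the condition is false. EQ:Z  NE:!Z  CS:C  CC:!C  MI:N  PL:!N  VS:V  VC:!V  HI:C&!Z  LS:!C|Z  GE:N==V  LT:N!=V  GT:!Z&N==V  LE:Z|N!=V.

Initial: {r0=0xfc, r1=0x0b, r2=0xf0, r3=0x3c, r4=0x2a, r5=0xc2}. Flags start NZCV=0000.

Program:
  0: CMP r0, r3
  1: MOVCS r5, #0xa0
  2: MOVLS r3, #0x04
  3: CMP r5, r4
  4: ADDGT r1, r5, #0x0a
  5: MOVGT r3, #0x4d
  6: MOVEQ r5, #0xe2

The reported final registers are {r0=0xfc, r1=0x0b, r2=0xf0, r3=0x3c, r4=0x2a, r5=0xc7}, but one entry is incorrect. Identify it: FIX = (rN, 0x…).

FIX = (r5, 0xa0)

0: ✓ CMP  NZCV=1010
1: ✓ MOVCS  r5←0xa0
2: · MOVLS
3: ✓ CMP  NZCV=0011
4: · ADDGT
5: · MOVGT
6: · MOVEQ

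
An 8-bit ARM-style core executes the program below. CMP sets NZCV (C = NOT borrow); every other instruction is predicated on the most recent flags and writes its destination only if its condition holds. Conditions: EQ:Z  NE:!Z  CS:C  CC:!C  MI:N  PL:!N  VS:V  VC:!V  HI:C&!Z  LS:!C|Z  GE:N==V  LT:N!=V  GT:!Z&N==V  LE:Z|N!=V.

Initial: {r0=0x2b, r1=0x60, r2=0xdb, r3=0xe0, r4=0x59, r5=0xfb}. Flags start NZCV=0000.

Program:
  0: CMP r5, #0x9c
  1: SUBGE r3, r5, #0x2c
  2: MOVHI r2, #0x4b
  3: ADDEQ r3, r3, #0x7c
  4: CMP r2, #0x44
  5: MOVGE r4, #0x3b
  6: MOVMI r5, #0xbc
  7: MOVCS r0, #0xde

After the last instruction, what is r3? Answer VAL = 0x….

VAL = 0xcf

[0] flags=0010 → (cmp)
[1] flags=0010 GE?T → r3=0xcf
[2] flags=0010 HI?T → r2=0x4b
[3] flags=0010 EQ?F → skip
[4] flags=0010 → (cmp)
[5] flags=0010 GE?T → r4=0x3b
[6] flags=0010 MI?F → skip
[7] flags=0010 CS?T → r0=0xde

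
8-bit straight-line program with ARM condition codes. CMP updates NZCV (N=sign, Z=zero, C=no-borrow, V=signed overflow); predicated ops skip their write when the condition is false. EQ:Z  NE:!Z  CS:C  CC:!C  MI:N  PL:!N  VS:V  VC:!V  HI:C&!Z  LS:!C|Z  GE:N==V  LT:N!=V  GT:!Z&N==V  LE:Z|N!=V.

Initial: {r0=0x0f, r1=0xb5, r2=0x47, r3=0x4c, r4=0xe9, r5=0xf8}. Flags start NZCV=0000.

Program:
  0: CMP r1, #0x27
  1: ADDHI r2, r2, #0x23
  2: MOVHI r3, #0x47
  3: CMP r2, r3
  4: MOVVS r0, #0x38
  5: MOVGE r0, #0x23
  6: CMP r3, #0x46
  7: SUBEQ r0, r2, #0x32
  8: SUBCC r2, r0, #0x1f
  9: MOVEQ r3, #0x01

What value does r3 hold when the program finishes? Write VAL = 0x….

0: ✓ CMP  NZCV=1010
1: ✓ ADDHI  r2←0x6a
2: ✓ MOVHI  r3←0x47
3: ✓ CMP  NZCV=0010
4: · MOVVS
5: ✓ MOVGE  r0←0x23
6: ✓ CMP  NZCV=0010
7: · SUBEQ
8: · SUBCC
9: · MOVEQ

VAL = 0x47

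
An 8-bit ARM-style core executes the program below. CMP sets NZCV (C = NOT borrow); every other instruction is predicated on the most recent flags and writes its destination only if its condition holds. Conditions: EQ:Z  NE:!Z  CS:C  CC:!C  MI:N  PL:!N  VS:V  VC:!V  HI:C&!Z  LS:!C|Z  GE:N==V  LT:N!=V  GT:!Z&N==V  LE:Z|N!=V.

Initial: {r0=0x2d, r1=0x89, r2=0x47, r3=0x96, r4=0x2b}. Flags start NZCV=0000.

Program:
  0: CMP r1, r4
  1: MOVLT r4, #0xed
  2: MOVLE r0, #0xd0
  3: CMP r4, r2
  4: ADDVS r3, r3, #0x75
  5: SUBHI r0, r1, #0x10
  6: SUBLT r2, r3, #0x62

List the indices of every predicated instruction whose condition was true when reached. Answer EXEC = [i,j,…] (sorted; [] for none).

0: ✓ CMP  NZCV=0011
1: ✓ MOVLT  r4←0xed
2: ✓ MOVLE  r0←0xd0
3: ✓ CMP  NZCV=1010
4: · ADDVS
5: ✓ SUBHI  r0←0x79
6: ✓ SUBLT  r2←0x34

EXEC = [1,2,5,6]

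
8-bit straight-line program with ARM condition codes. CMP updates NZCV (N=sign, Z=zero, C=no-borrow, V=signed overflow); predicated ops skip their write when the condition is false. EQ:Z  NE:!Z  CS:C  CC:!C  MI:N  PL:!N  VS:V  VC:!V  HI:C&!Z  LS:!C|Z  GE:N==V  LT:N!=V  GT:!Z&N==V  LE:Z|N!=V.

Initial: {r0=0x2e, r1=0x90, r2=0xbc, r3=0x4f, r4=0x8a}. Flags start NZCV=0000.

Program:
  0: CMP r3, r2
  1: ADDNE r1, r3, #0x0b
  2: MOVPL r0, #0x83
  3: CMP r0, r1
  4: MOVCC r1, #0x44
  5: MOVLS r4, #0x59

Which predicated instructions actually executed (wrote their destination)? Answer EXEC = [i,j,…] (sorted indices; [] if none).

EXEC = [1,4,5]

[0] flags=1001 → (cmp)
[1] flags=1001 NE?T → r1=0x5a
[2] flags=1001 PL?F → skip
[3] flags=1000 → (cmp)
[4] flags=1000 CC?T → r1=0x44
[5] flags=1000 LS?T → r4=0x59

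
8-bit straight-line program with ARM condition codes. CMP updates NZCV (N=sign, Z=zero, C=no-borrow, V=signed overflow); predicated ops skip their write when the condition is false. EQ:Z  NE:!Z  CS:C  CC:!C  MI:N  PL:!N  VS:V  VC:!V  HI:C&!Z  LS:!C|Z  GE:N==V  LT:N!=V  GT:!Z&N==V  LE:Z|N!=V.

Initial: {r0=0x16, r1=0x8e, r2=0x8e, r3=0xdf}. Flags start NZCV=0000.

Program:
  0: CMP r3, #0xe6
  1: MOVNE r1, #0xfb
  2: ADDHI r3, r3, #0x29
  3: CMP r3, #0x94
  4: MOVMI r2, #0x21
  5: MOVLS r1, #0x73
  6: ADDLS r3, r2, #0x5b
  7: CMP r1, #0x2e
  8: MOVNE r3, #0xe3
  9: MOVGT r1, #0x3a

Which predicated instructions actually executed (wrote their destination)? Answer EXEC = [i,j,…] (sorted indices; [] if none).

[0] flags=1000 → (cmp)
[1] flags=1000 NE?T → r1=0xfb
[2] flags=1000 HI?F → skip
[3] flags=0010 → (cmp)
[4] flags=0010 MI?F → skip
[5] flags=0010 LS?F → skip
[6] flags=0010 LS?F → skip
[7] flags=1010 → (cmp)
[8] flags=1010 NE?T → r3=0xe3
[9] flags=1010 GT?F → skip

EXEC = [1,8]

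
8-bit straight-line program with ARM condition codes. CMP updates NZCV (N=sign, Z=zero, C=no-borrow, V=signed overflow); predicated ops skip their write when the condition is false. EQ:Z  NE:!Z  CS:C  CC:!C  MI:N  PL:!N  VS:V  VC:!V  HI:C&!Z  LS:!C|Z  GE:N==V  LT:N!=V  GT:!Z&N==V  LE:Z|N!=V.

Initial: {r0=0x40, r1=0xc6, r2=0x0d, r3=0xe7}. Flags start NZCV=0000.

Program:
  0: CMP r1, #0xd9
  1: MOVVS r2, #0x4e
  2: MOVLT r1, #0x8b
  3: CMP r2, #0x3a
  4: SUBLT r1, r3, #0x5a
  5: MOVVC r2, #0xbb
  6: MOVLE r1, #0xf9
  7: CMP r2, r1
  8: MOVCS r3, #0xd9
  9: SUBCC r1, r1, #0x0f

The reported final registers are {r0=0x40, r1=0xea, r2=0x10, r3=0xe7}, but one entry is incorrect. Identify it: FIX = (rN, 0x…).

0: ✓ CMP  NZCV=1000
1: · MOVVS
2: ✓ MOVLT  r1←0x8b
3: ✓ CMP  NZCV=1000
4: ✓ SUBLT  r1←0x8d
5: ✓ MOVVC  r2←0xbb
6: ✓ MOVLE  r1←0xf9
7: ✓ CMP  NZCV=1000
8: · MOVCS
9: ✓ SUBCC  r1←0xea

FIX = (r2, 0xbb)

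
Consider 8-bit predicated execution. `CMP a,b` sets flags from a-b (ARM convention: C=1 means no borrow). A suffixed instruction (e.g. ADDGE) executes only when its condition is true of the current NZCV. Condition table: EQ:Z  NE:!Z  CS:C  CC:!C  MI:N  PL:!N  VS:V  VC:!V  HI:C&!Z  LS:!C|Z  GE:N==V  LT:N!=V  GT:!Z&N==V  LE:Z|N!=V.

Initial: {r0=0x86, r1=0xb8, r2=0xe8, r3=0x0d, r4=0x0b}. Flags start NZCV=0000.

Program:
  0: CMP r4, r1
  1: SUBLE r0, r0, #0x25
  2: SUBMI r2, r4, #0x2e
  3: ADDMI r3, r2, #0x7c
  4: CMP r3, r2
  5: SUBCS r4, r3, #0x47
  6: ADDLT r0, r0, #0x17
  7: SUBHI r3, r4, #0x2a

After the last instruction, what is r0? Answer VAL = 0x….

VAL = 0x86

[0] flags=0000 → (cmp)
[1] flags=0000 LE?F → skip
[2] flags=0000 MI?F → skip
[3] flags=0000 MI?F → skip
[4] flags=0000 → (cmp)
[5] flags=0000 CS?F → skip
[6] flags=0000 LT?F → skip
[7] flags=0000 HI?F → skip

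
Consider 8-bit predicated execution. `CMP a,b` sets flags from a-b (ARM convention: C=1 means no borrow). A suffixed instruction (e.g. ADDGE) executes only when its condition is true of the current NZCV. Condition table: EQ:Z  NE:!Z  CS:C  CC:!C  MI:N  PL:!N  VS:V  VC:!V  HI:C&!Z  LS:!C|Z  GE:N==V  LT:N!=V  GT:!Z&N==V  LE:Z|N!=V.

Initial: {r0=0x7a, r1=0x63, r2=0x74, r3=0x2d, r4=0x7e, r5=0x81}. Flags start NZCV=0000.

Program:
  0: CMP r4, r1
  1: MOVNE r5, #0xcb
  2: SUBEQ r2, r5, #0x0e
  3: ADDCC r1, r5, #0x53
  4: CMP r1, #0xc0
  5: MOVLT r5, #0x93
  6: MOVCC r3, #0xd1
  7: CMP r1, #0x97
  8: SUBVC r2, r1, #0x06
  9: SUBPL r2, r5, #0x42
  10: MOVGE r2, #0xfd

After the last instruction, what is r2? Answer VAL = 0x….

0: ✓ CMP  NZCV=0010
1: ✓ MOVNE  r5←0xcb
2: · SUBEQ
3: · ADDCC
4: ✓ CMP  NZCV=1001
5: · MOVLT
6: ✓ MOVCC  r3←0xd1
7: ✓ CMP  NZCV=1001
8: · SUBVC
9: · SUBPL
10: ✓ MOVGE  r2←0xfd

VAL = 0xfd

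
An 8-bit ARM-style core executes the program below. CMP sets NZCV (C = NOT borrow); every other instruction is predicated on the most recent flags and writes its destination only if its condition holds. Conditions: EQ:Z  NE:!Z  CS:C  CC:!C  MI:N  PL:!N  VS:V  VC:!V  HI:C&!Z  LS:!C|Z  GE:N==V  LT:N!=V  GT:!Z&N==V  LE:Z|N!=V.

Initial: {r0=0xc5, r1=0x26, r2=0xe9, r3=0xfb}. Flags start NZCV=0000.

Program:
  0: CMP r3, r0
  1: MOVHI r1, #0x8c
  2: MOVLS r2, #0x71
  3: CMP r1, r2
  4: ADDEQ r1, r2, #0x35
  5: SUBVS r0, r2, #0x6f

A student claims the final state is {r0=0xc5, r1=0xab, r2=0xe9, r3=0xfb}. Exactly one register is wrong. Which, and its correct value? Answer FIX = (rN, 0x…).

FIX = (r1, 0x8c)

[0] flags=0010 → (cmp)
[1] flags=0010 HI?T → r1=0x8c
[2] flags=0010 LS?F → skip
[3] flags=1000 → (cmp)
[4] flags=1000 EQ?F → skip
[5] flags=1000 VS?F → skip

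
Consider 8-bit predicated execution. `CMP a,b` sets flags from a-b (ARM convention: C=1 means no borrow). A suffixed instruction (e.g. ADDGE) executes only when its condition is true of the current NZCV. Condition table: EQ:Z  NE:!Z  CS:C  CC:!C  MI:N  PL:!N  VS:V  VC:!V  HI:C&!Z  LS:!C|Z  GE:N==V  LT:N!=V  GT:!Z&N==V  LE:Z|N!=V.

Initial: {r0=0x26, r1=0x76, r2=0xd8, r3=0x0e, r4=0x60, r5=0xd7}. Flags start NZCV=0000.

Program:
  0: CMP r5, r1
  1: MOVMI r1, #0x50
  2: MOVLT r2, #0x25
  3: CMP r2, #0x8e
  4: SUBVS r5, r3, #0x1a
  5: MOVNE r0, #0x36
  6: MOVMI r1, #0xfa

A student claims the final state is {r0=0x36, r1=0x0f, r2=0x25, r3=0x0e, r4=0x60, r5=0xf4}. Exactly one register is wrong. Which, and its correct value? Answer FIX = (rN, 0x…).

[0] flags=0011 → (cmp)
[1] flags=0011 MI?F → skip
[2] flags=0011 LT?T → r2=0x25
[3] flags=1001 → (cmp)
[4] flags=1001 VS?T → r5=0xf4
[5] flags=1001 NE?T → r0=0x36
[6] flags=1001 MI?T → r1=0xfa

FIX = (r1, 0xfa)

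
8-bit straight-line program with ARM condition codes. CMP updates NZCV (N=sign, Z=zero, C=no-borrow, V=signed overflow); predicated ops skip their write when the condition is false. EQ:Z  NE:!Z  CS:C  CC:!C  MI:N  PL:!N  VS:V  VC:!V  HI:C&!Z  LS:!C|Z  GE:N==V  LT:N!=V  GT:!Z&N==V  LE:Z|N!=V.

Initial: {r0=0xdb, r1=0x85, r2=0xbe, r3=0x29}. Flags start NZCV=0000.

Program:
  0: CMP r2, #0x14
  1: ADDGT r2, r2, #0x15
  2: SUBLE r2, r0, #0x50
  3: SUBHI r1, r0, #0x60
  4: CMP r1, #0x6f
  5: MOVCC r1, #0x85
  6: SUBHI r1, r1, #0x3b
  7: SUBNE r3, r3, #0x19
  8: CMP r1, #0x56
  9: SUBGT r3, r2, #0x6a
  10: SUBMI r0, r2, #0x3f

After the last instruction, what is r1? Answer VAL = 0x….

[0] flags=1010 → (cmp)
[1] flags=1010 GT?F → skip
[2] flags=1010 LE?T → r2=0x8b
[3] flags=1010 HI?T → r1=0x7b
[4] flags=0010 → (cmp)
[5] flags=0010 CC?F → skip
[6] flags=0010 HI?T → r1=0x40
[7] flags=0010 NE?T → r3=0x10
[8] flags=1000 → (cmp)
[9] flags=1000 GT?F → skip
[10] flags=1000 MI?T → r0=0x4c

VAL = 0x40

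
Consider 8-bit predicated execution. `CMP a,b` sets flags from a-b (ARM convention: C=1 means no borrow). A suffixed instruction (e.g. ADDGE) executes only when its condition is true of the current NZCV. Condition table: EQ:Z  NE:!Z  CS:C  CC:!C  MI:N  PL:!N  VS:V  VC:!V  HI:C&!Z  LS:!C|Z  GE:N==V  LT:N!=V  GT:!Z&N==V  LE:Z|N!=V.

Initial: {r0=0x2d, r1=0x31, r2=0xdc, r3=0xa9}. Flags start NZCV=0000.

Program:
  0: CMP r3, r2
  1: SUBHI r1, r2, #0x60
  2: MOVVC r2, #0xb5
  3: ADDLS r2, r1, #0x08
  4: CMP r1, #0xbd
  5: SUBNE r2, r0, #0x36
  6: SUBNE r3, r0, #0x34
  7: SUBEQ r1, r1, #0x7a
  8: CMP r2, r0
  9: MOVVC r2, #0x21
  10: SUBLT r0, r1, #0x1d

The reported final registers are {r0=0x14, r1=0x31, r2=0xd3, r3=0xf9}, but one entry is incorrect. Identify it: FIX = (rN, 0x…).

0: ✓ CMP  NZCV=1000
1: · SUBHI
2: ✓ MOVVC  r2←0xb5
3: ✓ ADDLS  r2←0x39
4: ✓ CMP  NZCV=0000
5: ✓ SUBNE  r2←0xf7
6: ✓ SUBNE  r3←0xf9
7: · SUBEQ
8: ✓ CMP  NZCV=1010
9: ✓ MOVVC  r2←0x21
10: ✓ SUBLT  r0←0x14

FIX = (r2, 0x21)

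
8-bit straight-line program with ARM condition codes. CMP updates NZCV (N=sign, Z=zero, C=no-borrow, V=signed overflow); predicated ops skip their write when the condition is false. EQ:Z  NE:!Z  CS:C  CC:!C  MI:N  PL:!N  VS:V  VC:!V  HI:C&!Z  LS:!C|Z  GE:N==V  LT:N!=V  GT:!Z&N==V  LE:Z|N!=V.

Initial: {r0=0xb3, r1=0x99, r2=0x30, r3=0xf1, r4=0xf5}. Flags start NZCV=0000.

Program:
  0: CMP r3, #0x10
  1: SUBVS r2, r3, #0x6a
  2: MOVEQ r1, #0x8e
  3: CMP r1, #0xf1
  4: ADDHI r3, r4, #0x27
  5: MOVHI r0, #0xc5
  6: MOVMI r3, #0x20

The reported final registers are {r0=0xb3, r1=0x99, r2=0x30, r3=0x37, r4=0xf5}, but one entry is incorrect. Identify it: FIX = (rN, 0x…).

[0] flags=1010 → (cmp)
[1] flags=1010 VS?F → skip
[2] flags=1010 EQ?F → skip
[3] flags=1000 → (cmp)
[4] flags=1000 HI?F → skip
[5] flags=1000 HI?F → skip
[6] flags=1000 MI?T → r3=0x20

FIX = (r3, 0x20)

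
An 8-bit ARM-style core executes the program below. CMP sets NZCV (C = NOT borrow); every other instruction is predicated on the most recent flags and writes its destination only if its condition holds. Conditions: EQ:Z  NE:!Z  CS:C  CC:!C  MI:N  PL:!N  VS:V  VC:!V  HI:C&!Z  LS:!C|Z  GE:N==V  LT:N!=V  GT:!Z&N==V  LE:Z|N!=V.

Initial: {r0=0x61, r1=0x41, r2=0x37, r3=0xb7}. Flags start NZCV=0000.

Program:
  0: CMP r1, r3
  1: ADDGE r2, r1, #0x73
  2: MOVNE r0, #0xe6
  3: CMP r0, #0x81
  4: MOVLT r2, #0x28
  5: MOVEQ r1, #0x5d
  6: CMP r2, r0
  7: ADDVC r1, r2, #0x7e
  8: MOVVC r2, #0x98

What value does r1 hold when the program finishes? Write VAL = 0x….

VAL = 0x32

0: ✓ CMP  NZCV=1001
1: ✓ ADDGE  r2←0xb4
2: ✓ MOVNE  r0←0xe6
3: ✓ CMP  NZCV=0010
4: · MOVLT
5: · MOVEQ
6: ✓ CMP  NZCV=1000
7: ✓ ADDVC  r1←0x32
8: ✓ MOVVC  r2←0x98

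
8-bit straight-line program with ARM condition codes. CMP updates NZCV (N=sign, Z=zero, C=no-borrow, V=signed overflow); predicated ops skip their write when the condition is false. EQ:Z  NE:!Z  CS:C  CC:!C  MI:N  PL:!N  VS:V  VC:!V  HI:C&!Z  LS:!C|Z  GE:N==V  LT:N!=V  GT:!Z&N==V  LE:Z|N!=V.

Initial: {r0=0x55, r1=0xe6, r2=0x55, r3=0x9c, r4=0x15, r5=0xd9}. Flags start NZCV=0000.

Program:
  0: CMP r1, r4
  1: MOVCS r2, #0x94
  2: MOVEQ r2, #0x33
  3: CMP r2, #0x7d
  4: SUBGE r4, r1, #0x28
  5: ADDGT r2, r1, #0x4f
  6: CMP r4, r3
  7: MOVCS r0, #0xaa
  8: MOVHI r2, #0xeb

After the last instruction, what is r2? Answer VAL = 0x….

VAL = 0x94

[0] flags=1010 → (cmp)
[1] flags=1010 CS?T → r2=0x94
[2] flags=1010 EQ?F → skip
[3] flags=0011 → (cmp)
[4] flags=0011 GE?F → skip
[5] flags=0011 GT?F → skip
[6] flags=0000 → (cmp)
[7] flags=0000 CS?F → skip
[8] flags=0000 HI?F → skip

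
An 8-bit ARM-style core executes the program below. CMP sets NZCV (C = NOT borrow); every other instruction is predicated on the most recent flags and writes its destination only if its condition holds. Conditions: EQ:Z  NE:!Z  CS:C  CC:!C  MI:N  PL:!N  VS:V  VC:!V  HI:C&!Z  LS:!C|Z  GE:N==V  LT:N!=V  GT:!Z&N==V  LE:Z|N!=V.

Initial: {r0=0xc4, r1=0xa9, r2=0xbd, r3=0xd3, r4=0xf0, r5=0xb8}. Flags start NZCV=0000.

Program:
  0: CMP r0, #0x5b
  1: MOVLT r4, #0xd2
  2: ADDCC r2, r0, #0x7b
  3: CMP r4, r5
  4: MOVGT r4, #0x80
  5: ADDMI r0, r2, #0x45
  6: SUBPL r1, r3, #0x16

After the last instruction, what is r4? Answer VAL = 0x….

0: ✓ CMP  NZCV=0011
1: ✓ MOVLT  r4←0xd2
2: · ADDCC
3: ✓ CMP  NZCV=0010
4: ✓ MOVGT  r4←0x80
5: · ADDMI
6: ✓ SUBPL  r1←0xbd

VAL = 0x80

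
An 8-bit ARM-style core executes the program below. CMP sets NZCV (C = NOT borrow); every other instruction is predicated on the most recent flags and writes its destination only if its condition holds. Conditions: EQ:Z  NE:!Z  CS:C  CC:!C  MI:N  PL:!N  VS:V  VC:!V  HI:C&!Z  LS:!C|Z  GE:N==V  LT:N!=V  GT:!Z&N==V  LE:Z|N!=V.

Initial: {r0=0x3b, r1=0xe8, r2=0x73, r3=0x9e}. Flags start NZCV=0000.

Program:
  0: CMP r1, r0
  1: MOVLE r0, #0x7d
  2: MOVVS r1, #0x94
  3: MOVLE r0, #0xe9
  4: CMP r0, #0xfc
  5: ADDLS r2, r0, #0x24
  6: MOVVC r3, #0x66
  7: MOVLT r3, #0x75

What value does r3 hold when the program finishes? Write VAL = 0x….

VAL = 0x75

0: ✓ CMP  NZCV=1010
1: ✓ MOVLE  r0←0x7d
2: · MOVVS
3: ✓ MOVLE  r0←0xe9
4: ✓ CMP  NZCV=1000
5: ✓ ADDLS  r2←0x0d
6: ✓ MOVVC  r3←0x66
7: ✓ MOVLT  r3←0x75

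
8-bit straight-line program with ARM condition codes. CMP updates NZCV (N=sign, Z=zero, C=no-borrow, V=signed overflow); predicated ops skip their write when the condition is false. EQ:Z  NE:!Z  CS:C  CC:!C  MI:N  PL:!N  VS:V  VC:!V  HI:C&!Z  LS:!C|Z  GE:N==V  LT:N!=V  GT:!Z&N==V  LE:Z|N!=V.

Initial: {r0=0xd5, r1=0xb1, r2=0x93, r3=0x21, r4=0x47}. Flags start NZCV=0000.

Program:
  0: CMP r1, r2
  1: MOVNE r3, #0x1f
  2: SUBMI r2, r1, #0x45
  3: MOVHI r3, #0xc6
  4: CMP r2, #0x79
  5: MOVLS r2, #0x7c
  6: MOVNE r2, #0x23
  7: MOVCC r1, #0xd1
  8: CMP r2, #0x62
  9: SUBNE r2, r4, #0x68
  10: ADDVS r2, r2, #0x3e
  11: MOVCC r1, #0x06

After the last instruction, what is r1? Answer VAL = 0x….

VAL = 0x06

0: ✓ CMP  NZCV=0010
1: ✓ MOVNE  r3←0x1f
2: · SUBMI
3: ✓ MOVHI  r3←0xc6
4: ✓ CMP  NZCV=0011
5: · MOVLS
6: ✓ MOVNE  r2←0x23
7: · MOVCC
8: ✓ CMP  NZCV=1000
9: ✓ SUBNE  r2←0xdf
10: · ADDVS
11: ✓ MOVCC  r1←0x06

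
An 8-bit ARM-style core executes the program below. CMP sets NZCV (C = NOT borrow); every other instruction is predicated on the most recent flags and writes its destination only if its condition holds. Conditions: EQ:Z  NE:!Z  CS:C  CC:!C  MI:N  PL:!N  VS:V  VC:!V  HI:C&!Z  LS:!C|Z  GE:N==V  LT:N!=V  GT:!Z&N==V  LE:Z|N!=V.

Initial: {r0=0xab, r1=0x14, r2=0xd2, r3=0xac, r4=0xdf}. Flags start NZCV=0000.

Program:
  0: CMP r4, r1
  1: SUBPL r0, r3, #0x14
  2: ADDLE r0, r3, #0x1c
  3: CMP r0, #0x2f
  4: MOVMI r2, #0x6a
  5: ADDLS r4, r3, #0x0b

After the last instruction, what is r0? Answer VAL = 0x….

VAL = 0xc8

0: ✓ CMP  NZCV=1010
1: · SUBPL
2: ✓ ADDLE  r0←0xc8
3: ✓ CMP  NZCV=1010
4: ✓ MOVMI  r2←0x6a
5: · ADDLS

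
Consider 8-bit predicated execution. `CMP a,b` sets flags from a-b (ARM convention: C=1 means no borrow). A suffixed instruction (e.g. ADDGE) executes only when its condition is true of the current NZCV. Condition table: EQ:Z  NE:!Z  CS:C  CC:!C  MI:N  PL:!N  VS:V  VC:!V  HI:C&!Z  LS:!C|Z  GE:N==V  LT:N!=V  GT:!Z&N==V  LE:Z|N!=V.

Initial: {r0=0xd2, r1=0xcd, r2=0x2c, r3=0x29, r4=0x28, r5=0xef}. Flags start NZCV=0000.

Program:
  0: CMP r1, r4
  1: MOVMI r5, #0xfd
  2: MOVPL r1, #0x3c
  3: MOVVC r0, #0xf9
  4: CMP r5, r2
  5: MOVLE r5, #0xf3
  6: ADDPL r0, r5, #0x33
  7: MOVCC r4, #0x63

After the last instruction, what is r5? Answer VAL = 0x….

VAL = 0xf3

[0] flags=1010 → (cmp)
[1] flags=1010 MI?T → r5=0xfd
[2] flags=1010 PL?F → skip
[3] flags=1010 VC?T → r0=0xf9
[4] flags=1010 → (cmp)
[5] flags=1010 LE?T → r5=0xf3
[6] flags=1010 PL?F → skip
[7] flags=1010 CC?F → skip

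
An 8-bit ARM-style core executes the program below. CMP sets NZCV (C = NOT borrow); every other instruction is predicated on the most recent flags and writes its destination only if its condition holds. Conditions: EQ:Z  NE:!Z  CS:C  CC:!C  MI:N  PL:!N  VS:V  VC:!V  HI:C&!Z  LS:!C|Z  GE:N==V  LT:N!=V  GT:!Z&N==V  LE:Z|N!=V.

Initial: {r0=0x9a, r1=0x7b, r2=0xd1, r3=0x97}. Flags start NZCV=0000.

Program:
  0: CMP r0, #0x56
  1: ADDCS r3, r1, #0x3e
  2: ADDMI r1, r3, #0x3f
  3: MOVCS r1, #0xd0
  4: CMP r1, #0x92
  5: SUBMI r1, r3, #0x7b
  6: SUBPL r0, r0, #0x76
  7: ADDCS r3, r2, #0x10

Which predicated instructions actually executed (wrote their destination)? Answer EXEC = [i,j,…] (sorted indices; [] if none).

0: ✓ CMP  NZCV=0011
1: ✓ ADDCS  r3←0xb9
2: · ADDMI
3: ✓ MOVCS  r1←0xd0
4: ✓ CMP  NZCV=0010
5: · SUBMI
6: ✓ SUBPL  r0←0x24
7: ✓ ADDCS  r3←0xe1

EXEC = [1,3,6,7]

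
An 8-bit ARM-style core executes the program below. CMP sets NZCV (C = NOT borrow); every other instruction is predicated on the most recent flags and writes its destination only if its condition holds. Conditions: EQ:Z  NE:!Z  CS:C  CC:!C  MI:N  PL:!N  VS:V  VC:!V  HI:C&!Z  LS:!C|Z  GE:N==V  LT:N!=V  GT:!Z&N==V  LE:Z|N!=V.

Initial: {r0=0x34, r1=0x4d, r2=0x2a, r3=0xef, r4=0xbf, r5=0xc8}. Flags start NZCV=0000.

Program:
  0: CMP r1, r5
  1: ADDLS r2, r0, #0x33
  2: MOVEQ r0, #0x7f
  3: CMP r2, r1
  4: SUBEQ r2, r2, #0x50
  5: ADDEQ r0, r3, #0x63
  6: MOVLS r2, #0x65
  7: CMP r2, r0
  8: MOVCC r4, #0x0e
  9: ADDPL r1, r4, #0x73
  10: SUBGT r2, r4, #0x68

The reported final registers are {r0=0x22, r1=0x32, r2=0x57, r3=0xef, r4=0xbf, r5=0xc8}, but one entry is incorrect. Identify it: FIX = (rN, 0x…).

[0] flags=1001 → (cmp)
[1] flags=1001 LS?T → r2=0x67
[2] flags=1001 EQ?F → skip
[3] flags=0010 → (cmp)
[4] flags=0010 EQ?F → skip
[5] flags=0010 EQ?F → skip
[6] flags=0010 LS?F → skip
[7] flags=0010 → (cmp)
[8] flags=0010 CC?F → skip
[9] flags=0010 PL?T → r1=0x32
[10] flags=0010 GT?T → r2=0x57

FIX = (r0, 0x34)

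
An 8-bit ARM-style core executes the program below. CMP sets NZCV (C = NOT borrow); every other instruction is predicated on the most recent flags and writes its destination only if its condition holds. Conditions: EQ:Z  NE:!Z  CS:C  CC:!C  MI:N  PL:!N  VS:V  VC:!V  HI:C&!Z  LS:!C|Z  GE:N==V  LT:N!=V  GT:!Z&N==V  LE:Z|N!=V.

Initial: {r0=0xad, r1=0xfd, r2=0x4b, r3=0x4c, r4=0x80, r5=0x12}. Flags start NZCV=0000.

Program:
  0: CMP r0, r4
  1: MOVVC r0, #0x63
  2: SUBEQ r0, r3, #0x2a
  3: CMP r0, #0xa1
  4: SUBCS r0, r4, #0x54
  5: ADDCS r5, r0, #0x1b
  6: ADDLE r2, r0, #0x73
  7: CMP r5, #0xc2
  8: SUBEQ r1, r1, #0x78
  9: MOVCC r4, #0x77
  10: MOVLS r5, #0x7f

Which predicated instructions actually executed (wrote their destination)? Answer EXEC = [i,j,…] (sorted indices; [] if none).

0: ✓ CMP  NZCV=0010
1: ✓ MOVVC  r0←0x63
2: · SUBEQ
3: ✓ CMP  NZCV=1001
4: · SUBCS
5: · ADDCS
6: · ADDLE
7: ✓ CMP  NZCV=0000
8: · SUBEQ
9: ✓ MOVCC  r4←0x77
10: ✓ MOVLS  r5←0x7f

EXEC = [1,9,10]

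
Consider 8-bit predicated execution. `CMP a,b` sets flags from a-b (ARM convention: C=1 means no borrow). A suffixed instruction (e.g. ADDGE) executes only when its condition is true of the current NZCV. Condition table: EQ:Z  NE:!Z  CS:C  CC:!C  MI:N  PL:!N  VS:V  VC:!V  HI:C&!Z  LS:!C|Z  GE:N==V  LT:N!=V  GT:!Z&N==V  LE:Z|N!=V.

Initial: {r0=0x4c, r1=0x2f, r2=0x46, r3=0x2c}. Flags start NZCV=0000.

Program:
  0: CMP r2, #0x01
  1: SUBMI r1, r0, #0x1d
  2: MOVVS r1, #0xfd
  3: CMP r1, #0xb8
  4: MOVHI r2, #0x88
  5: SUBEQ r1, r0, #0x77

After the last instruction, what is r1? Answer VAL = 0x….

[0] flags=0010 → (cmp)
[1] flags=0010 MI?F → skip
[2] flags=0010 VS?F → skip
[3] flags=0000 → (cmp)
[4] flags=0000 HI?F → skip
[5] flags=0000 EQ?F → skip

VAL = 0x2f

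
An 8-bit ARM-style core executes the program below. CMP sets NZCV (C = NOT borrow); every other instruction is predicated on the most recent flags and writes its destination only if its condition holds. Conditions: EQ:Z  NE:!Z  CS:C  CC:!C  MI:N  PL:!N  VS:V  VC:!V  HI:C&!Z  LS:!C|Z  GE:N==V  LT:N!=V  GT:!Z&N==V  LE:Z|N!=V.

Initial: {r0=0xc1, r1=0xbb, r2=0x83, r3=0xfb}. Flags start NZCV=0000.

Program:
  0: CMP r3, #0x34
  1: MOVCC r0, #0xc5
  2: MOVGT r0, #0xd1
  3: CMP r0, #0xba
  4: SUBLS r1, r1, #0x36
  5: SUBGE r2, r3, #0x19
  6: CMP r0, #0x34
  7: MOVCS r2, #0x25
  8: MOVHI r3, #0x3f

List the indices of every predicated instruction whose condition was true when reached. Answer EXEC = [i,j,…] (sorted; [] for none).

EXEC = [5,7,8]

0: ✓ CMP  NZCV=1010
1: · MOVCC
2: · MOVGT
3: ✓ CMP  NZCV=0010
4: · SUBLS
5: ✓ SUBGE  r2←0xe2
6: ✓ CMP  NZCV=1010
7: ✓ MOVCS  r2←0x25
8: ✓ MOVHI  r3←0x3f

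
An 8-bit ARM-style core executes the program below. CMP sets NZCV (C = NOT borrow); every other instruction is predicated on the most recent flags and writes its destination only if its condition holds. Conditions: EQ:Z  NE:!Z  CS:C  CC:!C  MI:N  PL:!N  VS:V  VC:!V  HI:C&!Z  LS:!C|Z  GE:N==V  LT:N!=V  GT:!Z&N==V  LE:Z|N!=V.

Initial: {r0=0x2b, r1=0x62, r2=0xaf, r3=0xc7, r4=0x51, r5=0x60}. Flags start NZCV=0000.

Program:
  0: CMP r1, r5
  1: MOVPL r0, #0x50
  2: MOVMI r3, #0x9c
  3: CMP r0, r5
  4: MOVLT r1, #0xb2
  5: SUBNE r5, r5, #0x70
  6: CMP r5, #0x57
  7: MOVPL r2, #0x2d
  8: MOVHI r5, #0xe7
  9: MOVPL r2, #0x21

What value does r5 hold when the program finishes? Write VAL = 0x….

[0] flags=0010 → (cmp)
[1] flags=0010 PL?T → r0=0x50
[2] flags=0010 MI?F → skip
[3] flags=1000 → (cmp)
[4] flags=1000 LT?T → r1=0xb2
[5] flags=1000 NE?T → r5=0xf0
[6] flags=1010 → (cmp)
[7] flags=1010 PL?F → skip
[8] flags=1010 HI?T → r5=0xe7
[9] flags=1010 PL?F → skip

VAL = 0xe7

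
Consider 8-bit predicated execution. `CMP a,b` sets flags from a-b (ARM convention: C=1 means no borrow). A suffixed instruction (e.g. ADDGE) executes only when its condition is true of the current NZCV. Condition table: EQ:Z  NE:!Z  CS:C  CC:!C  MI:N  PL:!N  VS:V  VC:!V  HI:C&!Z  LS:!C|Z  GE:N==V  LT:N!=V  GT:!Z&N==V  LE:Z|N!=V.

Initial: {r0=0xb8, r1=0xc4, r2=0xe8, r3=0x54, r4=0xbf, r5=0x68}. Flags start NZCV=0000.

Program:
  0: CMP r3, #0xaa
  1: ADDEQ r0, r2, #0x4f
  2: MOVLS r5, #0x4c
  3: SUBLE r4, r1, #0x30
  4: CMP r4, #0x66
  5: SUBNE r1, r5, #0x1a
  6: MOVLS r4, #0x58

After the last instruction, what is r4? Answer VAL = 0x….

[0] flags=1001 → (cmp)
[1] flags=1001 EQ?F → skip
[2] flags=1001 LS?T → r5=0x4c
[3] flags=1001 LE?F → skip
[4] flags=0011 → (cmp)
[5] flags=0011 NE?T → r1=0x32
[6] flags=0011 LS?F → skip

VAL = 0xbf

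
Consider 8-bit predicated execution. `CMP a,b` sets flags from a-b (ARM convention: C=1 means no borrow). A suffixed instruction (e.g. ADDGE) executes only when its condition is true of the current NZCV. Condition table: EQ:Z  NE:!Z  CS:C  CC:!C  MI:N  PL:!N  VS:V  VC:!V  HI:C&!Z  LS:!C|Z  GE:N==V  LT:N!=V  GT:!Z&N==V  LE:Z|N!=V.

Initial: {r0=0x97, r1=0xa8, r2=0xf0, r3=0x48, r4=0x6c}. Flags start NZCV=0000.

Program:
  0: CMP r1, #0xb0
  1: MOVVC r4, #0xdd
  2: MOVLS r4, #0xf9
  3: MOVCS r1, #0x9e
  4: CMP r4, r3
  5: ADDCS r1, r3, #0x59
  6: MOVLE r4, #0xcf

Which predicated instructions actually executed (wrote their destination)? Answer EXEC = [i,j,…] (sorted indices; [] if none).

0: ✓ CMP  NZCV=1000
1: ✓ MOVVC  r4←0xdd
2: ✓ MOVLS  r4←0xf9
3: · MOVCS
4: ✓ CMP  NZCV=1010
5: ✓ ADDCS  r1←0xa1
6: ✓ MOVLE  r4←0xcf

EXEC = [1,2,5,6]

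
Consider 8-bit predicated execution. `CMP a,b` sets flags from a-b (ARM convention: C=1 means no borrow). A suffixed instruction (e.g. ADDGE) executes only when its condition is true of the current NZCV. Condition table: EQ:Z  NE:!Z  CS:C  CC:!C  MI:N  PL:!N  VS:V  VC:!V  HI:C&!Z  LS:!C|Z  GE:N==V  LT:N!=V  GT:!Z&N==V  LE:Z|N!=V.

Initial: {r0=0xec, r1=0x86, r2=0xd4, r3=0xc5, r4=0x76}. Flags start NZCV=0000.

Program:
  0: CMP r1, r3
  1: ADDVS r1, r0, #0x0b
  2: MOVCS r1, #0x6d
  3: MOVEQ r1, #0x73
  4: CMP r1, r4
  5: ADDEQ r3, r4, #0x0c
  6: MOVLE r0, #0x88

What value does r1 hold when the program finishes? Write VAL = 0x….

VAL = 0x86

0: ✓ CMP  NZCV=1000
1: · ADDVS
2: · MOVCS
3: · MOVEQ
4: ✓ CMP  NZCV=0011
5: · ADDEQ
6: ✓ MOVLE  r0←0x88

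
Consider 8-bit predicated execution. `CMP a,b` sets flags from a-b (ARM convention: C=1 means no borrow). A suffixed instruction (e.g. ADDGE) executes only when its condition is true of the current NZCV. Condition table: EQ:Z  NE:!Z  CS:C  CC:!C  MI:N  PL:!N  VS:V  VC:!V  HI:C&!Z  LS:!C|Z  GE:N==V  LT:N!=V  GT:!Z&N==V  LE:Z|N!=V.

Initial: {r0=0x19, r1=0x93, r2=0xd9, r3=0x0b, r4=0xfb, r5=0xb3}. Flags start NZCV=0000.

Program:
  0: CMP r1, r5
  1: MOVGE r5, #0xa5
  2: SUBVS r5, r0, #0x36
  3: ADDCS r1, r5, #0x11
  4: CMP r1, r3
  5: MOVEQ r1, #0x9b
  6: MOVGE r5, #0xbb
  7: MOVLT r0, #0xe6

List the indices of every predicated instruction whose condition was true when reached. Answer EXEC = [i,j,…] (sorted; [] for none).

[0] flags=1000 → (cmp)
[1] flags=1000 GE?F → skip
[2] flags=1000 VS?F → skip
[3] flags=1000 CS?F → skip
[4] flags=1010 → (cmp)
[5] flags=1010 EQ?F → skip
[6] flags=1010 GE?F → skip
[7] flags=1010 LT?T → r0=0xe6

EXEC = [7]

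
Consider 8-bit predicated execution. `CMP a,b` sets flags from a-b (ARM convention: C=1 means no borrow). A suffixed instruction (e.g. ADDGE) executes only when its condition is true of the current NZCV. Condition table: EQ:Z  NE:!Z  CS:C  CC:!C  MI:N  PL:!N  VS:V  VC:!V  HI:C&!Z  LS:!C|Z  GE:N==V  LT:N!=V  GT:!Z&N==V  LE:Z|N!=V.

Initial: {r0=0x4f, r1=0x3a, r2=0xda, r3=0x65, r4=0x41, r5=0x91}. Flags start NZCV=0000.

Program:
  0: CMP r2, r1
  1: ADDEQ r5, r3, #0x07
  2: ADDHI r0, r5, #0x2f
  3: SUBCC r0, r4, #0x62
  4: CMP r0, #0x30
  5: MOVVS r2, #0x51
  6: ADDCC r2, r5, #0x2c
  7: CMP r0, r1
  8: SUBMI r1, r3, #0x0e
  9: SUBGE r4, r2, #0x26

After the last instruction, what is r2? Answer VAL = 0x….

VAL = 0xda

0: ✓ CMP  NZCV=1010
1: · ADDEQ
2: ✓ ADDHI  r0←0xc0
3: · SUBCC
4: ✓ CMP  NZCV=1010
5: · MOVVS
6: · ADDCC
7: ✓ CMP  NZCV=1010
8: ✓ SUBMI  r1←0x57
9: · SUBGE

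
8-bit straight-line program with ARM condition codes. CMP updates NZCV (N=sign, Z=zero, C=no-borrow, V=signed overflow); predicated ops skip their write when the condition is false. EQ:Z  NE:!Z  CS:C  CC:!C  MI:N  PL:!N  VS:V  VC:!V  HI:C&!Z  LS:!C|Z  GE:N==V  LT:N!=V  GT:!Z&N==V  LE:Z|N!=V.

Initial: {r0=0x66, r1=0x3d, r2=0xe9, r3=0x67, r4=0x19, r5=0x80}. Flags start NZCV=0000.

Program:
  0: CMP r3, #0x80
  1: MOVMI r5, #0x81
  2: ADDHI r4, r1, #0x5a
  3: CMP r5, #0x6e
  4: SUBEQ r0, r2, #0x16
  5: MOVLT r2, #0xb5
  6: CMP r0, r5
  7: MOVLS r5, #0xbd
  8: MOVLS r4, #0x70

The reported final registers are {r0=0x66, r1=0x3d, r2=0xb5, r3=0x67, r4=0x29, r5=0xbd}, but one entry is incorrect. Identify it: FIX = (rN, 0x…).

FIX = (r4, 0x70)

0: ✓ CMP  NZCV=1001
1: ✓ MOVMI  r5←0x81
2: · ADDHI
3: ✓ CMP  NZCV=0011
4: · SUBEQ
5: ✓ MOVLT  r2←0xb5
6: ✓ CMP  NZCV=1001
7: ✓ MOVLS  r5←0xbd
8: ✓ MOVLS  r4←0x70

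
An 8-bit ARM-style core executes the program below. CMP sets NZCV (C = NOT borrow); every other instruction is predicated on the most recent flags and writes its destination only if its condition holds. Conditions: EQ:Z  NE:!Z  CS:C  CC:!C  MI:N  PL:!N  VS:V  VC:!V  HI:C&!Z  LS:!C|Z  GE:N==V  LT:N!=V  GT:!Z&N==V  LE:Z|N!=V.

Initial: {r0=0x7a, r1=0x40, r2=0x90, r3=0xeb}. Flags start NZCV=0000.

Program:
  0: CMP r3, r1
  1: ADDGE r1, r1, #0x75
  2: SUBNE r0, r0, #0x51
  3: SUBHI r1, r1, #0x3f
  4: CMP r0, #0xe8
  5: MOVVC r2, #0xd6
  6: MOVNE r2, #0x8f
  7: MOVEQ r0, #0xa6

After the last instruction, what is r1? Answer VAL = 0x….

VAL = 0x01

0: ✓ CMP  NZCV=1010
1: · ADDGE
2: ✓ SUBNE  r0←0x29
3: ✓ SUBHI  r1←0x01
4: ✓ CMP  NZCV=0000
5: ✓ MOVVC  r2←0xd6
6: ✓ MOVNE  r2←0x8f
7: · MOVEQ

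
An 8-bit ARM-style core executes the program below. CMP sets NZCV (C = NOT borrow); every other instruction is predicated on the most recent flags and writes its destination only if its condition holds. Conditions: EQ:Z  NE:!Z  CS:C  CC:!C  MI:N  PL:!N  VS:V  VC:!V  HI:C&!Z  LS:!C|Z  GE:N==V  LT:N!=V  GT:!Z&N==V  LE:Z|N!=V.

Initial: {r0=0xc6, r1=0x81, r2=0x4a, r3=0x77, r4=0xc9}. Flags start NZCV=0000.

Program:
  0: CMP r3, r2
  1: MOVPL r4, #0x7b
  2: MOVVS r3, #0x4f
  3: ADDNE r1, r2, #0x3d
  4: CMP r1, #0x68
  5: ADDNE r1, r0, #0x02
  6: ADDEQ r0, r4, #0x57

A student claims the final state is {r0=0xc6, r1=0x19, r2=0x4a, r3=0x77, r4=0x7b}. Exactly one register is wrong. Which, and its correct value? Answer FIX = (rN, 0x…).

0: ✓ CMP  NZCV=0010
1: ✓ MOVPL  r4←0x7b
2: · MOVVS
3: ✓ ADDNE  r1←0x87
4: ✓ CMP  NZCV=0011
5: ✓ ADDNE  r1←0xc8
6: · ADDEQ

FIX = (r1, 0xc8)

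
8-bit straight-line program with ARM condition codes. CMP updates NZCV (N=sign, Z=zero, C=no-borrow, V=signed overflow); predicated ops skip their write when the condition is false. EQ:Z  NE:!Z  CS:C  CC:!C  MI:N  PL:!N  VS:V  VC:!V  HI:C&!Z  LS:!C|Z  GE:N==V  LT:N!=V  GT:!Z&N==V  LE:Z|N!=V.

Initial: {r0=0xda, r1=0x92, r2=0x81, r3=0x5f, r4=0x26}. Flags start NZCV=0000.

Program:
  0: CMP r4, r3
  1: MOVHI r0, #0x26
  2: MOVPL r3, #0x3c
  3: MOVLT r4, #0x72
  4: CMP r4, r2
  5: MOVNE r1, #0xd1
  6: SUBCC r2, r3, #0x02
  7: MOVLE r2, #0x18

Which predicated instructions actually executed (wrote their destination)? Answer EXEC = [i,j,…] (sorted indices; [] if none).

[0] flags=1000 → (cmp)
[1] flags=1000 HI?F → skip
[2] flags=1000 PL?F → skip
[3] flags=1000 LT?T → r4=0x72
[4] flags=1001 → (cmp)
[5] flags=1001 NE?T → r1=0xd1
[6] flags=1001 CC?T → r2=0x5d
[7] flags=1001 LE?F → skip

EXEC = [3,5,6]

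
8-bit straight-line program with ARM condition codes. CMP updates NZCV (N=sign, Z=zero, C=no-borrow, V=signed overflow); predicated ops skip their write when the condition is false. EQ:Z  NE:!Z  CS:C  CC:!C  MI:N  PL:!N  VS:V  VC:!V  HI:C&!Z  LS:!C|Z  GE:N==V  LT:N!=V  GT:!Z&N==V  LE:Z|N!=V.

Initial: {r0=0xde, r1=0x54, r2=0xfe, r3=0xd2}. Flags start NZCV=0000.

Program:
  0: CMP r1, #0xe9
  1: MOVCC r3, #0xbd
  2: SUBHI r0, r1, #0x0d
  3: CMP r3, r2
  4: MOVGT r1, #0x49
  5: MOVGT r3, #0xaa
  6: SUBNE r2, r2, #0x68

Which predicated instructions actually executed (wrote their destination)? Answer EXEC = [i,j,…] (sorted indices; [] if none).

EXEC = [1,6]

[0] flags=0000 → (cmp)
[1] flags=0000 CC?T → r3=0xbd
[2] flags=0000 HI?F → skip
[3] flags=1000 → (cmp)
[4] flags=1000 GT?F → skip
[5] flags=1000 GT?F → skip
[6] flags=1000 NE?T → r2=0x96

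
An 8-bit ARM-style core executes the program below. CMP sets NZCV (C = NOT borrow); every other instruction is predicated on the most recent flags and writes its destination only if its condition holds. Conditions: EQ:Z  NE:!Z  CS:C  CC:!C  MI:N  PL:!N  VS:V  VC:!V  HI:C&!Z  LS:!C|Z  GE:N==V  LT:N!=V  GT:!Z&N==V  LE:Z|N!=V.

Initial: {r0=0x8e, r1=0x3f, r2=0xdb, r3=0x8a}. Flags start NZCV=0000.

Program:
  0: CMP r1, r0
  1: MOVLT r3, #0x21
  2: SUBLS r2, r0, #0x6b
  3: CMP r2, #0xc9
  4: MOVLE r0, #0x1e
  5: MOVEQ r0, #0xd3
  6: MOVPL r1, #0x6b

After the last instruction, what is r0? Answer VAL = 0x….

0: ✓ CMP  NZCV=1001
1: · MOVLT
2: ✓ SUBLS  r2←0x23
3: ✓ CMP  NZCV=0000
4: · MOVLE
5: · MOVEQ
6: ✓ MOVPL  r1←0x6b

VAL = 0x8e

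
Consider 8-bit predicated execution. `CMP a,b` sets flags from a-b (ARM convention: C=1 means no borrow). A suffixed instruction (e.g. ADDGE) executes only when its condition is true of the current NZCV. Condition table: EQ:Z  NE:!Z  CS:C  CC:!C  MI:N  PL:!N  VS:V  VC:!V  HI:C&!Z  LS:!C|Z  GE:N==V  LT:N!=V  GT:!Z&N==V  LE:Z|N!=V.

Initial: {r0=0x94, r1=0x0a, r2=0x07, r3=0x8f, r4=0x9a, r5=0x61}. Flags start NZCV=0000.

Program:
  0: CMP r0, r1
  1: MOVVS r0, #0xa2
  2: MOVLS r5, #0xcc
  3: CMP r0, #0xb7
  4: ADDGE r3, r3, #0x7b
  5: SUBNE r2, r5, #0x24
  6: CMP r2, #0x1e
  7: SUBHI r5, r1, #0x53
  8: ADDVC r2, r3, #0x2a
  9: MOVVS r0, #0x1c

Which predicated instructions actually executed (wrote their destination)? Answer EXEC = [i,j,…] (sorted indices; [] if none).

EXEC = [5,7,8]

[0] flags=1010 → (cmp)
[1] flags=1010 VS?F → skip
[2] flags=1010 LS?F → skip
[3] flags=1000 → (cmp)
[4] flags=1000 GE?F → skip
[5] flags=1000 NE?T → r2=0x3d
[6] flags=0010 → (cmp)
[7] flags=0010 HI?T → r5=0xb7
[8] flags=0010 VC?T → r2=0xb9
[9] flags=0010 VS?F → skip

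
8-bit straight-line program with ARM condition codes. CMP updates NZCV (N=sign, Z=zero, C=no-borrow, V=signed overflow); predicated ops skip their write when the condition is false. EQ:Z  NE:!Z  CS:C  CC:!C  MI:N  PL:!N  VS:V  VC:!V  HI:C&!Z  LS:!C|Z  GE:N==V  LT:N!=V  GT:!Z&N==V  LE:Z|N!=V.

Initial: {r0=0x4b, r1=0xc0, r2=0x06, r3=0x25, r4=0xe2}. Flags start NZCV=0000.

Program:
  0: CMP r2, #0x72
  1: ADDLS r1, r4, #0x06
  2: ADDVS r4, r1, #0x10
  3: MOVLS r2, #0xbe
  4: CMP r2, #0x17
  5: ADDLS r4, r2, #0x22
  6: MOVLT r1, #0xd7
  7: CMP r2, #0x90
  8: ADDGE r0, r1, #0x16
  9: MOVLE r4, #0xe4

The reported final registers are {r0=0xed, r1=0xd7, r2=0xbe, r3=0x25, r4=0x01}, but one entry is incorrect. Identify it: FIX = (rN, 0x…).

[0] flags=1000 → (cmp)
[1] flags=1000 LS?T → r1=0xe8
[2] flags=1000 VS?F → skip
[3] flags=1000 LS?T → r2=0xbe
[4] flags=1010 → (cmp)
[5] flags=1010 LS?F → skip
[6] flags=1010 LT?T → r1=0xd7
[7] flags=0010 → (cmp)
[8] flags=0010 GE?T → r0=0xed
[9] flags=0010 LE?F → skip

FIX = (r4, 0xe2)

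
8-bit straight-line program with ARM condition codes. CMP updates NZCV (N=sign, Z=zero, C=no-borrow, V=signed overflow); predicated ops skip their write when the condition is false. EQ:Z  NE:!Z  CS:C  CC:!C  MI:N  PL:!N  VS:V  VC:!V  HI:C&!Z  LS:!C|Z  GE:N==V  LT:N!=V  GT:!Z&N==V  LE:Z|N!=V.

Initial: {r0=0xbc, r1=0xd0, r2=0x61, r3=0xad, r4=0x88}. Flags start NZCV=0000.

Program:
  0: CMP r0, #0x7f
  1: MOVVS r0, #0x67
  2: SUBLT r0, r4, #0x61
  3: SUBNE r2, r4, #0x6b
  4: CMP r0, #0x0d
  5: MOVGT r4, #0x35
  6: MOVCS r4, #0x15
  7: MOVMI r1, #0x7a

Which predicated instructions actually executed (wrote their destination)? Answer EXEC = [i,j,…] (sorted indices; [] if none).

[0] flags=0011 → (cmp)
[1] flags=0011 VS?T → r0=0x67
[2] flags=0011 LT?T → r0=0x27
[3] flags=0011 NE?T → r2=0x1d
[4] flags=0010 → (cmp)
[5] flags=0010 GT?T → r4=0x35
[6] flags=0010 CS?T → r4=0x15
[7] flags=0010 MI?F → skip

EXEC = [1,2,3,5,6]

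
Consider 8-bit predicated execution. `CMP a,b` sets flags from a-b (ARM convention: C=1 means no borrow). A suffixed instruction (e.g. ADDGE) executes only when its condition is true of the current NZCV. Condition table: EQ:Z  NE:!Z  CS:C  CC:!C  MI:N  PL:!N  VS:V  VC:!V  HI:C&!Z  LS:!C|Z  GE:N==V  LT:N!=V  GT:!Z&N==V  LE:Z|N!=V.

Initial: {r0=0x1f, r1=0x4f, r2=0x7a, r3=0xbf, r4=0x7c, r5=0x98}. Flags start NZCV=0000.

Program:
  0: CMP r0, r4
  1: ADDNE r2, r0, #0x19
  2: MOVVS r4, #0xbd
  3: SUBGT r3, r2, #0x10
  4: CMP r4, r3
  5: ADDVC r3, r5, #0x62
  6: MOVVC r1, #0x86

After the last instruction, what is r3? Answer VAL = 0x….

VAL = 0xbf

[0] flags=1000 → (cmp)
[1] flags=1000 NE?T → r2=0x38
[2] flags=1000 VS?F → skip
[3] flags=1000 GT?F → skip
[4] flags=1001 → (cmp)
[5] flags=1001 VC?F → skip
[6] flags=1001 VC?F → skip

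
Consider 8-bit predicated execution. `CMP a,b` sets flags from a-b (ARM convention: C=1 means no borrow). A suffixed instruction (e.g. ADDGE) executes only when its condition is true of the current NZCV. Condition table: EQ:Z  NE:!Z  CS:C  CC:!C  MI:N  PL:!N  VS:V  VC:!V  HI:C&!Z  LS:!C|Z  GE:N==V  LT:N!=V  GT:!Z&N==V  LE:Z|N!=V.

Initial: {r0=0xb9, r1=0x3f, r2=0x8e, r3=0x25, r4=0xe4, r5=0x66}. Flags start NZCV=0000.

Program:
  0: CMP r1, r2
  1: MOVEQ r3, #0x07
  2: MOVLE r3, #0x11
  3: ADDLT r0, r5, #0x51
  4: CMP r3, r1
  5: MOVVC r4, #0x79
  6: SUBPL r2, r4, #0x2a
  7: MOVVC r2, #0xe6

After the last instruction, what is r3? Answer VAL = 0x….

0: ✓ CMP  NZCV=1001
1: · MOVEQ
2: · MOVLE
3: · ADDLT
4: ✓ CMP  NZCV=1000
5: ✓ MOVVC  r4←0x79
6: · SUBPL
7: ✓ MOVVC  r2←0xe6

VAL = 0x25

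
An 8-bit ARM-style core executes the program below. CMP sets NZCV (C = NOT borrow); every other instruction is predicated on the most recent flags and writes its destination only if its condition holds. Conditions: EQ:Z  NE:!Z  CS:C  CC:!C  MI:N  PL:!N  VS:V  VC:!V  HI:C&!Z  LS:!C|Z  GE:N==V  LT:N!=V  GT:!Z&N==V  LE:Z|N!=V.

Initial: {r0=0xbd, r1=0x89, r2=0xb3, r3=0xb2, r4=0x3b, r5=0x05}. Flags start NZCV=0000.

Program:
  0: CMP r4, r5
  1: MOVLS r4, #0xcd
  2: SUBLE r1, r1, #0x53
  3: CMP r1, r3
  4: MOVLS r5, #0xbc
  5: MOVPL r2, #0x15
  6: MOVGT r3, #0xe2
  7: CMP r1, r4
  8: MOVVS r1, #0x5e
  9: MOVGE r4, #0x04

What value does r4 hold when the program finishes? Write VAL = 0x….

[0] flags=0010 → (cmp)
[1] flags=0010 LS?F → skip
[2] flags=0010 LE?F → skip
[3] flags=1000 → (cmp)
[4] flags=1000 LS?T → r5=0xbc
[5] flags=1000 PL?F → skip
[6] flags=1000 GT?F → skip
[7] flags=0011 → (cmp)
[8] flags=0011 VS?T → r1=0x5e
[9] flags=0011 GE?F → skip

VAL = 0x3b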